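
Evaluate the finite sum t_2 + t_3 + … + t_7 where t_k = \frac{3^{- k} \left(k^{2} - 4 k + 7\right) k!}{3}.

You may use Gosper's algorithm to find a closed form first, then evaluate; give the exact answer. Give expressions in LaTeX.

Ratio r(k) = (k**3 - k**2 + 2*k + 4)/(3*(k**2 - 4*k + 7)).
Take A(k)=k/3 + 1/3, B(k)=1, C(k)=k**2 - 4*k + 7.
f must satisfy (k/3 + 1/3)·f(k+1) − (1)·f(k) = k**2 - 4*k + 7.
From deg A=1, deg B=0, deg C=2: d=1.
Solve for f: f(k) = 3*(k - 3) (degree 1 ≤ 1).
Then R = B(k−1)f/C = 3*(k - 3)/(k**2 - 4*k + 7), so s_k = R(k)·t_k = (k - 3)*factorial(k)/3**k.
Δs = (k**2 - 4*k + 7)*factorial(k)/(3*3**k), as required.
Sum = s_(8) − s_(2); s_(8) = 22400/729, s_(2) = -2/9 ⇒ 22562/729.

Σ = 22562/729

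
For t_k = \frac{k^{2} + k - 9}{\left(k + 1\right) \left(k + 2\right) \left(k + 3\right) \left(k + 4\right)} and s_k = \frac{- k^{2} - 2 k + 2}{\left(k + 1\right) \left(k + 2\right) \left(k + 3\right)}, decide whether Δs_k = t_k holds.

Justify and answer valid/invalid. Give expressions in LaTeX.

s_(k+1) = (-2*k - (k + 1)**2)/((k + 2)*(k + 3)*(k + 4))
s_(k+1) − s_k = (k**2 + k - 9)/(k**4 + 10*k**3 + 35*k**2 + 50*k + 24)
(s_(k+1) − s_k) − t_k = 0

valid; difference matches t_k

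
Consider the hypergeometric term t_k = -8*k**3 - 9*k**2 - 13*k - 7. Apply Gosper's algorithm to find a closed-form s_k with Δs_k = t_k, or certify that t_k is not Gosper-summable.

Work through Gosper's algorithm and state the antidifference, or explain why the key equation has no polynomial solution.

s_k = k*(-2*k**3 + k**2 - 4*k - 2)

Step 1: r(k) = (8*k**3 + 33*k**2 + 55*k + 37)/(8*k**3 + 9*k**2 + 13*k + 7).
Gosper form: A/B · C(k+1)/C(k) with A=1, B=1, C=k**3 + 9*k**2/8 + 13*k/8 + 7/8.
Key eq: (1)·f(k+1) = (1)·f(k) + (k**3 + 9*k**2/8 + 13*k/8 + 7/8).
From deg A=0, deg B=0, deg C=3: d=4.
A polynomial solution: f(k) = k*(2*k**3 - k**2 + 4*k + 2)/8.
Get s_k = R·t_k = k*(-2*k**3 + k**2 - 4*k - 2) with R(k) = B(k−1)f(k)/C(k) = k*(2*k**3 - k**2 + 4*k + 2)/(8*k**3 + 9*k**2 + 13*k + 7).
Δs = -8*k**3 - 9*k**2 - 13*k - 7, as required.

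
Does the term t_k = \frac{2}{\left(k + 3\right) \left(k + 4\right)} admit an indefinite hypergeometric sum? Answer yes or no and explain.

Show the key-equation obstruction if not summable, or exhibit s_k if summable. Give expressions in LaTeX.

Yes. s_k = \frac{2 k}{3 \left(k + 3\right)}.

Step 1: r(k) = (k + 3)/(k + 5).
Factor: A=k + 3; B=k + 5; C=1.
Solve (k + 3)·f(k+1) − (k + 4)·f(k) = 1.
deg f ≤ 1 (via 1,1,0).
Coefficient equations give f(k) = k/3.
So s_k = (B(k−1)f/C)·t_k = (k*(k + 4)/3)·t_k = 2*k/(3*(k + 3)).
s_(k+1) − s_k = 2/(k**2 + 7*k + 12) = t_k.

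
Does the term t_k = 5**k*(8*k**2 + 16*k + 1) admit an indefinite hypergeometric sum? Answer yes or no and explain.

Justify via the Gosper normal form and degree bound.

r(k) = 5*(8*k**2 + 32*k + 25)/(8*k**2 + 16*k + 1) after simplifying.
Factor: A=5; B=1; C=k**2 + 2*k + 1/8.
Key eq: (5)·f(k+1) = (1)·f(k) + (k**2 + 2*k + 1/8).
d = 2 from the (0,0,2) case.
Solving with deg f ≤ 2: f(k) = (k - 1)*(2*k + 1)/8.
R(k) = B(k−1)·f(k)/C(k) = (k - 1)*(2*k + 1)/(8*k**2 + 16*k + 1); s_k = R·t_k = 5**k*(2*k**2 - k - 1).
Check: Δs_k = 5**k*(8*k**2 + 16*k + 1). ✓

Yes. s_k = 5**k*(2*k**2 - k - 1).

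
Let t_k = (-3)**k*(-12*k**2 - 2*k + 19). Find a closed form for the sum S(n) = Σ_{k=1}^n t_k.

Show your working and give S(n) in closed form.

S(n) = -9*(-3)**n*n**2 - 6*(-3)**n*n + 15*(-3)**n - 15

Step 1: r(k) = 3*(-12*k**2 - 26*k + 5)/(12*k**2 + 2*k - 19).
A = -3, B = 1, C = k**2 + k/6 - 19/12.
Solve (-3)·f(k+1) − (1)·f(k) = k**2 + k/6 - 19/12.
d = 2 from the (0,0,2) case.
A polynomial solution: f(k) = -(k - 2)*(3*k + 2)/12.
Then R = B(k−1)f/C = -(k - 2)*(3*k + 2)/(12*k**2 + 2*k - 19), so s_k = R(k)·t_k = (-3)**k*(3*k**2 - 4*k - 4).
Check: Δs_k = (-3)**k*(-12*k**2 - 2*k + 19). ✓
Telescope: S(n) = s_(n+1) − s_(1) = (-3)**(n + 1)*(3*n**2 + 2*n - 5) − (15) = -9*(-3)**n*n**2 - 6*(-3)**n*n + 15*(-3)**n - 15.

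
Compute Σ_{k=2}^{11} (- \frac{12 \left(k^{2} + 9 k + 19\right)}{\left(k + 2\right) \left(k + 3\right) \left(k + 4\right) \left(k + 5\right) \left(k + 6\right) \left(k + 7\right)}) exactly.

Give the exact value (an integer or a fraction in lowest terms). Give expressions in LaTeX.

Ratio r(k) = (k + 2)*(9*k + (k + 1)**2 + 28)/((k + 8)*(k**2 + 9*k + 19)).
Factor: A=k + 2; B=k + 8; C=k**2 + 9*k + 19.
f must satisfy (k + 2)·f(k+1) − (k + 7)·f(k) = k**2 + 9*k + 19.
Bound: deg f ≤ 5.
Coefficient equations give f(k) = k*(k + 3)*(k + 5)*(k**2 + 12*k + 44)/144.
Then R = B(k−1)f/C = k*(k + 3)*(k + 5)*(k + 7)*(k**2 + 12*k + 44)/(144*(k**2 + 9*k + 19)), so s_k = R(k)·t_k = k*(-k**2 - 12*k - 44)/(12*(k**3 + 12*k**2 + 44*k + 48)).
s_(k+1) − s_k = 12*(-k**2 - 9*k - 19)/(k**6 + 27*k**5 + 295*k**4 + 1665*k**3 + 5104*k**2 + 8028*k + 5040) = t_k.
Evaluate s at k=12 and k=2: -83/1008 and -1/16; difference -5/252.

Σ = -5/252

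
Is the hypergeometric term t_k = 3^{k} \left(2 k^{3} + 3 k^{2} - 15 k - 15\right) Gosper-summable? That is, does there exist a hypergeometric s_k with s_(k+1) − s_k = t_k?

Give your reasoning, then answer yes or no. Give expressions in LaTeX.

The ratio is 3*(2*k**3 + 9*k**2 - 3*k - 25)/(2*k**3 + 3*k**2 - 15*k - 15).
Normal form (A,B,C) = (3, 1, k**3 + 3*k**2/2 - 15*k/2 - 15/2).
Need (3)·f(k+1) − (1)·f(k) = k**3 + 3*k**2/2 - 15*k/2 - 15/2.
Degrees (0,0,3) ⇒ d ≤ 3.
Match coefficients ⇒ f(k) = k*(k**2 - 3*k - 3)/2.
R(k) = B(k−1)·f(k)/C(k) = k*(k**2 - 3*k - 3)/(2*k**3 + 3*k**2 - 15*k - 15); s_k = R·t_k = 3**k*k*(k**2 - 3*k - 3).
Δs = 3**k*(2*k**3 + 3*k**2 - 15*k - 15), as required.

Yes. s_k = 3^{k} k \left(k^{2} - 3 k - 3\right).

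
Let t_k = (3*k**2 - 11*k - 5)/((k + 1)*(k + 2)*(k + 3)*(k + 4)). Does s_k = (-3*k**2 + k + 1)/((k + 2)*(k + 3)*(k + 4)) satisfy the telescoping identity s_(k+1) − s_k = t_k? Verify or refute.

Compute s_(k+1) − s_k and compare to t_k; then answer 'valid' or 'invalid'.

s_(k+1) = (k - 3*(k + 1)**2 + 2)/((k + 3)*(k + 4)*(k + 5))
s_(k+1) − s_k = (3*k**2 - 17*k - 7)/(k**4 + 14*k**3 + 71*k**2 + 154*k + 120)
(s_(k+1) − s_k) − t_k = 18*(-k**2 + 2*k + 1)/(k**5 + 15*k**4 + 85*k**3 + 225*k**2 + 274*k + 120)

Invalid: residual 18*(-k**2 + 2*k + 1)/(k**5 + 15*k**4 + 85*k**3 + 225*k**2 + 274*k + 120) ≠ 0.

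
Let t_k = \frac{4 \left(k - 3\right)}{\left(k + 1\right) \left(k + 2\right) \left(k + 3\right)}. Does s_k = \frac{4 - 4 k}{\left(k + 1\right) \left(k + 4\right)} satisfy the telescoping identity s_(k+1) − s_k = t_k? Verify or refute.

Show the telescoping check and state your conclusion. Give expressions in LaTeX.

s_(k+1) = -4*k/((k + 2)*(k + 5))
s_(k+1) − s_k = 4*(k**2 - k - 10)/(k**4 + 12*k**3 + 49*k**2 + 78*k + 40)
(s_(k+1) − s_k) − t_k = 8*(-2*k**2 - 3*k + 15)/(k**5 + 15*k**4 + 85*k**3 + 225*k**2 + 274*k + 120)

Invalid: residual \frac{8 \left(- 2 k^{2} - 3 k + 15\right)}{k^{5} + 15 k^{4} + 85 k^{3} + 225 k^{2} + 274 k + 120} ≠ 0.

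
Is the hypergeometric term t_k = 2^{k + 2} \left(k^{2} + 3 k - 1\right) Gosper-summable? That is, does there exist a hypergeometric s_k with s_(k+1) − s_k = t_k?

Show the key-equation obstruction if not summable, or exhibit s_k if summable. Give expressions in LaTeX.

The ratio is 2*(k**2 + 5*k + 3)/(k**2 + 3*k - 1).
Factor: A=2; B=1; C=k**2 + 3*k - 1.
f must satisfy (2)·f(k+1) − (1)·f(k) = k**2 + 3*k - 1.
Degrees (0,0,2) ⇒ d ≤ 2.
A polynomial solution: f(k) = k**2 - k - 1.
Then R = B(k−1)f/C = (k**2 - k - 1)/(k**2 + 3*k - 1), so s_k = R(k)·t_k = 2**(k + 2)*(k**2 - k - 1).
Check: Δs_k = 2**(k + 2)*(k**2 + 3*k - 1). ✓

Yes. s_k = 2^{k + 2} \left(k^{2} - k - 1\right).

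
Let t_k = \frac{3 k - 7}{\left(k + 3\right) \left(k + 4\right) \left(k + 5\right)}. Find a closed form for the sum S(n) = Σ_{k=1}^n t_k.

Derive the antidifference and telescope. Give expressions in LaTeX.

S(n) = \frac{n \left(n - 6\right)}{5 \left(n^{2} + 9 n + 20\right)}

Compute t_(k+1)/t_k: get (k + 3)*(3*k - 4)/((k + 6)*(3*k - 7)).
Take A(k)=k + 3, B(k)=k + 6, C(k)=k - 7/3.
Need (k + 3)·f(k+1) − (k + 5)·f(k) = k - 7/3.
From deg A=1, deg B=1, deg C=1: d=2.
Coefficient equations give f(k) = k*(k - 29)/36.
Then R = B(k−1)f/C = k*(k - 29)*(k + 5)/(12*(3*k - 7)), so s_k = R(k)·t_k = k*(k - 29)/(12*(k + 3)*(k + 4)).
s_(k+1) − s_k = (3*k - 7)/(k**3 + 12*k**2 + 47*k + 60) = t_k.
Σ_(k=1)^n t_k = s_(n+1) − s_(1) = ((n**2 - 27*n - 28)/(12*(n**2 + 9*n + 20))) − (-7/60), i.e. n*(n - 6)/(5*(n**2 + 9*n + 20)).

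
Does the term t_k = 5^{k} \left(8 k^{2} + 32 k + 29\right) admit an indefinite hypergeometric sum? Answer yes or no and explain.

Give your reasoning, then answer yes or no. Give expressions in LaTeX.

The ratio is 5*(8*k**2 + 48*k + 69)/(8*k**2 + 32*k + 29).
A = 5, B = 1, C = k**2 + 4*k + 29/8.
Solve (5)·f(k+1) − (1)·f(k) = k**2 + 4*k + 29/8.
Degrees (0,0,2) ⇒ d ≤ 2.
Match coefficients ⇒ f(k) = (k + 1)*(2*k + 1)/8.
Then R = B(k−1)f/C = (k + 1)*(2*k + 1)/(8*k**2 + 32*k + 29), so s_k = R(k)·t_k = 5**k*(2*k**2 + 3*k + 1).
Δs = 5**k*(8*k**2 + 32*k + 29), as required.

Yes. s_k = 5^{k} \left(2 k^{2} + 3 k + 1\right).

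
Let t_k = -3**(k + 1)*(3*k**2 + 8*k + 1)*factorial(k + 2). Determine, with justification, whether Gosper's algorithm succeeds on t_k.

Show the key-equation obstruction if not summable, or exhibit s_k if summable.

The ratio is 3*(3*k**3 + 23*k**2 + 54*k + 36)/(3*k**2 + 8*k + 1).
Factor: A=3*k + 9; B=1; C=k**2 + 8*k/3 + 1/3.
f must satisfy (3*k + 9)·f(k+1) − (1)·f(k) = k**2 + 8*k/3 + 1/3.
d = 1 from the (1,0,2) case.
Match coefficients ⇒ f(k) = (k - 1)/3.
Certificate R = B(k−1)f/C = (k - 1)/(3*k**2 + 8*k + 1) gives s_k = -3**(k + 1)*(k - 1)*factorial(k + 2).
Check: Δs_k = -3**(k + 1)*(3*k**2 + 8*k + 1)*factorial(k + 2). ✓

Yes. s_k = -3**(k + 1)*(k - 1)*factorial(k + 2).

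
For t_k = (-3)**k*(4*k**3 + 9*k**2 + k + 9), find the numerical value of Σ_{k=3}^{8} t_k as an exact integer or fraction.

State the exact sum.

Σ = 14053014

r(k) = 3*(-4*k**3 - 21*k**2 - 31*k - 23)/(4*k**3 + 9*k**2 + k + 9) after simplifying.
Normal form (A,B,C) = (-3, 1, k**3 + 9*k**2/4 + k/4 + 9/4).
f must satisfy (-3)·f(k+1) − (1)·f(k) = k**3 + 9*k**2/4 + k/4 + 9/4.
d = 3 from the (0,0,3) case.
Solve for f: f(k) = -(k**3 - 2*k + 3)/4 (degree 3 ≤ 3).
Get s_k = R·t_k = (-3)**k*(-k**3 + 2*k - 3) with R(k) = B(k−1)f(k)/C(k) = -(k**3 - 2*k + 3)/(4*k**3 + 9*k**2 + k + 9).
Check: Δs_k = (-3)**k*(4*k**3 + 9*k**2 + k + 9). ✓
Σ_(k=3)^(8) t_k = s_(9) − s_(3) = 14053662 − (648) = 14053014.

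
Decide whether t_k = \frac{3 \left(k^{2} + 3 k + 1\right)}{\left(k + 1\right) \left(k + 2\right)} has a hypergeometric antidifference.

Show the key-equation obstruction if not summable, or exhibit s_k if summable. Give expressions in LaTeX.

r(k) = (k + 1)*(3*k + (k + 1)**2 + 4)/((k + 3)*(k**2 + 3*k + 1)) after simplifying.
Normal form (A,B,C) = (k + 1, k + 3, k**2 + 3*k + 1).
Set up (k + 1)·f(k+1) − (k + 2)·f(k) − (k**2 + 3*k + 1) = 0.
From deg A=1, deg B=1, deg C=2: d=2.
A polynomial solution: f(k) = k**2.
R(k) = B(k−1)·f(k)/C(k) = k**2*(k + 2)/(k**2 + 3*k + 1); s_k = R·t_k = 3*k**2/(k + 1).
s_(k+1) − s_k = 3*(k**2 + 3*k + 1)/(k**2 + 3*k + 2) = t_k.

Yes. s_k = \frac{3 k^{2}}{k + 1}.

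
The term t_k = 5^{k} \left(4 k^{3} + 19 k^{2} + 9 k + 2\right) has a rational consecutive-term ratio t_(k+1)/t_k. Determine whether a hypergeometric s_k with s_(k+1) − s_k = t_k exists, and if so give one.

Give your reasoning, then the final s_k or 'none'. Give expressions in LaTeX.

s_k = 5^{k} \left(k^{3} + k^{2} - 4 k + 3\right)

Compute t_(k+1)/t_k: get 5*(4*k**3 + 31*k**2 + 59*k + 34)/(4*k**3 + 19*k**2 + 9*k + 2).
Factor: A=5; B=1; C=k**3 + 19*k**2/4 + 9*k/4 + 1/2.
Solve (5)·f(k+1) − (1)·f(k) = k**3 + 19*k**2/4 + 9*k/4 + 1/2.
From deg A=0, deg B=0, deg C=3: d=3.
A polynomial solution: f(k) = (k**3 + k**2 - 4*k + 3)/4.
R(k) = B(k−1)·f(k)/C(k) = (k**3 + k**2 - 4*k + 3)/(4*k**3 + 19*k**2 + 9*k + 2); s_k = R·t_k = 5**k*(k**3 + k**2 - 4*k + 3).
s_(k+1) − s_k = 5**k*(4*k**3 + 19*k**2 + 9*k + 2) = t_k.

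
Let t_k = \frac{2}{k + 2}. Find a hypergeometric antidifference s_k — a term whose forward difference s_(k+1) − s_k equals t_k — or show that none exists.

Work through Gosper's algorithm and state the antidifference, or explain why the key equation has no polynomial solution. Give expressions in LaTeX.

not Gosper-summable; s_k does not exist

t_(k+1)/t_k = (k + 2)/(k + 3).
Normal form (A,B,C) = (k + 2, k + 3, 1).
Solve (k + 2)·f(k+1) − (k + 2)·f(k) = 1.
d = 0 from the (1,1,0) case.
Put f(k) = c0: A·f(k+1) − B(k−1)·f(k) − C = -1; need -1 = 0 — inconsistent ⇒ no f, not summable.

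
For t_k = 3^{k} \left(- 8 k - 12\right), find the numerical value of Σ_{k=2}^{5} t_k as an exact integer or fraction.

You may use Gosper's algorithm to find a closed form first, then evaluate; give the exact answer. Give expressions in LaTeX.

Σ = -17424

Compute t_(k+1)/t_k: get 3*(2*k + 5)/(2*k + 3).
Normal form (A,B,C) = (3, 1, k + 3/2).
f must satisfy (3)·f(k+1) − (1)·f(k) = k + 3/2.
Degrees (0,0,1) ⇒ d ≤ 1.
A polynomial solution: f(k) = k/2.
R(k) = B(k−1)·f(k)/C(k) = k/(2*k + 3); s_k = R·t_k = -4*3**k*k.
Check: Δs_k = 3**k*(-8*k - 12). ✓
Evaluate s at k=6 and k=2: -17496 and -72; difference -17424.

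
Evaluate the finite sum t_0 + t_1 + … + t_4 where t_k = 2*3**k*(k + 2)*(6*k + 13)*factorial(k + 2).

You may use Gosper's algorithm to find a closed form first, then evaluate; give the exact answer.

Σ = 26943836

t_(k+1)/t_k = (k + 3)**2*(18*k + 57)/((k + 2)*(6*k + 13)).
Take A(k)=3*k + 9, B(k)=1, C(k)=k**2 + 25*k/6 + 13/3.
Key eq: (3*k + 9)·f(k+1) = (1)·f(k) + (k**2 + 25*k/6 + 13/3).
d = 1 from the (1,0,2) case.
Solve for f: f(k) = (2*k + 1)/6 (degree 1 ≤ 1).
Certificate R = B(k−1)f/C = (2*k + 1)/((k + 2)*(6*k + 13)) gives s_k = 2*3**k*(2*k + 1)*factorial(k + 2).
s_(k+1) − s_k = 2*3**k*(k + 2)*(6*k + 13)*factorial(k + 2) = t_k.
Telescoping: Σ = s_(5) − s_(0) = 26943840 − (4) = 26943836.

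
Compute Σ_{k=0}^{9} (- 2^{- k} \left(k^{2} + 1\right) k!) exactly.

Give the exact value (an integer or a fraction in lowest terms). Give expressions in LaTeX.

Step 1: r(k) = (k + 1)*((k + 1)**2 + 1)/(2*(k**2 + 1)).
Normal form (A,B,C) = (k/2 + 1/2, 1, k**2 + 1).
Need (k/2 + 1/2)·f(k+1) − (1)·f(k) = k**2 + 1.
From deg A=1, deg B=0, deg C=2: d=1.
Match coefficients ⇒ f(k) = 2*k.
Certificate R = B(k−1)f/C = 2*k/(k**2 + 1) gives s_k = -2**(1 - k)*k*factorial(k).
s_(k+1) − s_k = -(k**2 + 1)*factorial(k)/2**k = t_k.
Telescoping: Σ = s_(10) − s_(0) = -70875 − (0) = -70875.

Σ = -70875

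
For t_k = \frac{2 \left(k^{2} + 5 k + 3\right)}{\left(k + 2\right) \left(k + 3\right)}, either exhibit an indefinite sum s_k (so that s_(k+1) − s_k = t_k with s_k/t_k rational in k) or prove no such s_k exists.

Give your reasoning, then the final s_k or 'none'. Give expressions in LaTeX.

s_k = \frac{k \left(2 k + 1\right)}{k + 2}

Step 1: r(k) = (k + 2)*(5*k + (k + 1)**2 + 8)/((k + 4)*(k**2 + 5*k + 3)).
Normal form (A,B,C) = (k + 2, k + 4, k**2 + 5*k + 3).
Solve (k + 2)·f(k+1) − (k + 3)·f(k) = k**2 + 5*k + 3.
From deg A=1, deg B=1, deg C=2: d=2.
Coefficient equations give f(k) = k*(2*k + 1)/2.
So s_k = (B(k−1)f/C)·t_k = (k*(k + 3)*(2*k + 1)/(2*(k**2 + 5*k + 3)))·t_k = k*(2*k + 1)/(k + 2).
Δs = 2*(k**2 + 5*k + 3)/(k**2 + 5*k + 6), as required.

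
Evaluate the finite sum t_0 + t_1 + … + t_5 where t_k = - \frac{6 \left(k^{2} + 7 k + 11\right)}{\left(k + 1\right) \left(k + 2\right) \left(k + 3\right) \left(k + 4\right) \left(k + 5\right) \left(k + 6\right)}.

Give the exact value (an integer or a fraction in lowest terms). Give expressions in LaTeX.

r(k) = (k + 1)*(7*k + (k + 1)**2 + 18)/((k + 7)*(k**2 + 7*k + 11)) after simplifying.
A = k + 1, B = k + 7, C = k**2 + 7*k + 11.
f must satisfy (k + 1)·f(k+1) − (k + 6)·f(k) = k**2 + 7*k + 11.
Bound: deg f ≤ 5.
Coefficient equations give f(k) = k*(k + 2)*(k + 4)*(k**2 + 9*k + 23)/45.
Certificate R = B(k−1)f/C = k*(k + 2)*(k + 4)*(k + 6)*(k**2 + 9*k + 23)/(45*(k**2 + 7*k + 11)) gives s_k = 2*k*(-k**2 - 9*k - 23)/(15*(k**3 + 9*k**2 + 23*k + 15)).
Check: Δs_k = 6*(-k**2 - 7*k - 11)/(k**6 + 21*k**5 + 175*k**4 + 735*k**3 + 1624*k**2 + 1764*k + 720). ✓
Sum = s_(6) − s_(0); s_(6) = -452/3465, s_(0) = 0 ⇒ -452/3465.

Σ = -452/3465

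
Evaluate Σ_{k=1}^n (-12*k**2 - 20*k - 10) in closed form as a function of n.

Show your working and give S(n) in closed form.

Step 1: r(k) = (6*k**2 + 22*k + 21)/(6*k**2 + 10*k + 5).
Normal form (A,B,C) = (1, 1, k**2 + 5*k/3 + 5/6).
f must satisfy (1)·f(k+1) − (1)·f(k) = k**2 + 5*k/3 + 5/6.
Degrees (0,0,2) ⇒ d ≤ 3.
Coefficient equations give f(k) = k*(2*k**2 + 2*k + 1)/6.
So s_k = (B(k−1)f/C)·t_k = (k*(2*k**2 + 2*k + 1)/(6*k**2 + 10*k + 5))·t_k = 2*k*(-2*k**2 - 2*k - 1).
s_(k+1) − s_k = -12*k**2 - 20*k - 10 = t_k.
Evaluate: s_(n+1) = -4*n**3 - 16*n**2 - 22*n - 10; subtract s_(1) = -10 ⇒ S(n) = 2*n*(-2*n**2 - 8*n - 11).

S(n) = 2*n*(-2*n**2 - 8*n - 11)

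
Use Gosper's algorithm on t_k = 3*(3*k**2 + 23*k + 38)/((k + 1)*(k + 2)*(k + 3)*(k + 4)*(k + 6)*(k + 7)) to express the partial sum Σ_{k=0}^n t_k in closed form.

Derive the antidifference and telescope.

S(n) = (n**3 + 13*n**2 + 50*n + 38)/(6*(n**3 + 13*n**2 + 50*n + 56))

t_(k+1)/t_k = (k + 1)*(k + 6)*(23*k + 3*(k + 1)**2 + 61)/((k + 5)*(k + 8)*(3*k**2 + 23*k + 38)).
Factor: A=k + 1; B=k + 8; C=k**3 + 38*k**2/3 + 51*k + 190/3.
Set up (k + 1)·f(k+1) − (k + 7)·f(k) − (k**3 + 38*k**2/3 + 51*k + 190/3) = 0.
Bound: deg f ≤ 6.
A polynomial solution: f(k) = k*(k + 2)*(k + 4)*(k + 5)*(k**2 + 10*k + 27)/54.
Then R = B(k−1)f/C = k*(k + 2)*(k + 4)*(k + 7)*(k**2 + 10*k + 27)/(18*(3*k**2 + 23*k + 38)), so s_k = R(k)·t_k = k*(k**2 + 10*k + 27)/(6*(k**3 + 10*k**2 + 27*k + 18)).
Check: Δs_k = 3*(3*k**2 + 23*k + 38)/(k**6 + 23*k**5 + 207*k**4 + 925*k**3 + 2144*k**2 + 2412*k + 1008). ✓
Σ_(k=0)^n t_k = s_(n+1) − s_(0) = ((n**3 + 13*n**2 + 50*n + 38)/(6*(n**3 + 13*n**2 + 50*n + 56))) − (0), i.e. (n**3 + 13*n**2 + 50*n + 38)/(6*(n**3 + 13*n**2 + 50*n + 56)).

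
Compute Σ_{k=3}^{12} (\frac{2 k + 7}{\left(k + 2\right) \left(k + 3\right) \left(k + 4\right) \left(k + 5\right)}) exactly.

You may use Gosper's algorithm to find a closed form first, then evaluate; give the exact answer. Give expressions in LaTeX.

The ratio is (k + 2)*(2*k + 9)/((k + 6)*(2*k + 7)).
So A=k + 2 and B=k + 6, with C=k + 7/2.
Solve (k + 2)·f(k+1) − (k + 5)·f(k) = k + 7/2.
Bound: deg f ≤ 3.
Coefficient equations give f(k) = k*(k + 3)*(k + 6)/16.
Get s_k = R·t_k = k*(k + 6)/(8*(k**2 + 6*k + 8)) with R(k) = B(k−1)f(k)/C(k) = k*(k + 3)*(k + 5)*(k + 6)/(8*(2*k + 7)).
Δs = (2*k + 7)/(k**4 + 14*k**3 + 71*k**2 + 154*k + 120), as required.
Σ_(k=3)^(12) t_k = s_(13) − s_(3) = 247/2040 − (27/280) = 44/1785.

Σ = 44/1785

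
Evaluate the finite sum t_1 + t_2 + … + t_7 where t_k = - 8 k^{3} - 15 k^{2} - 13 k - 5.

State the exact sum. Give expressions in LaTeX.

r(k) = (8*k**3 + 39*k**2 + 67*k + 41)/(8*k**3 + 15*k**2 + 13*k + 5) after simplifying.
Gosper form: A/B · C(k+1)/C(k) with A=1, B=1, C=k**3 + 15*k**2/8 + 13*k/8 + 5/8.
Key eq: (1)·f(k+1) = (1)·f(k) + (k**3 + 15*k**2/8 + 13*k/8 + 5/8).
deg f ≤ 4 (via 0,0,3).
Solving with deg f ≤ 4: f(k) = k*(2*k**3 + k**2 + k + 1)/8.
So s_k = (B(k−1)f/C)·t_k = (k*(2*k**3 + k**2 + k + 1)/(8*k**3 + 15*k**2 + 13*k + 5))·t_k = k*(-2*k**3 - k**2 - k - 1).
Check: Δs_k = -8*k**3 - 15*k**2 - 13*k - 5. ✓
Σ_(k=1)^(7) t_k = s_(8) − s_(1) = -8776 − (-5) = -8771.

Σ = -8771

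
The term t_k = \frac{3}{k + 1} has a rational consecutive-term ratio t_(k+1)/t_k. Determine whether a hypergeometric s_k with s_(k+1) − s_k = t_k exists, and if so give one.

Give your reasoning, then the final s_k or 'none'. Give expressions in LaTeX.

t_(k+1)/t_k = (k + 1)/(k + 2).
Normal form (A,B,C) = (k + 1, k + 2, 1).
f must satisfy (k + 1)·f(k+1) − (k + 1)·f(k) = 1.
Degrees (1,1,0) ⇒ d ≤ 0.
Generic f = c0 gives residual -1; -1 = 0 cannot hold, so t_k is not Gosper-summable.

no hypergeometric antidifference exists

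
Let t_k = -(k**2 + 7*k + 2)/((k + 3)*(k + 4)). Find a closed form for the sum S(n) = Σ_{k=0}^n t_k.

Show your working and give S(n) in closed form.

S(n) = (-3*n**2 - 5*n - 2)/(3*(n + 4))

r(k) = (k + 3)*(7*k + (k + 1)**2 + 9)/((k + 5)*(k**2 + 7*k + 2)) after simplifying.
Take A(k)=k + 3, B(k)=k + 5, C(k)=k**2 + 7*k + 2.
Solve (k + 3)·f(k+1) − (k + 4)·f(k) = k**2 + 7*k + 2.
d = 2 from the (1,1,2) case.
A polynomial solution: f(k) = k*(3*k - 1)/3.
So s_k = (B(k−1)f/C)·t_k = (k*(k + 4)*(3*k - 1)/(3*(k**2 + 7*k + 2)))·t_k = k*(1 - 3*k)/(3*(k + 3)).
Verify: (-k**2 - 7*k - 2)/(k**2 + 7*k + 12) matches t_k.
s_(n+1) = (-3*n**2 - 5*n - 2)/(3*(n + 4)) and s_(0) = 0, so S(n) = (-3*n**2 - 5*n - 2)/(3*(n + 4)).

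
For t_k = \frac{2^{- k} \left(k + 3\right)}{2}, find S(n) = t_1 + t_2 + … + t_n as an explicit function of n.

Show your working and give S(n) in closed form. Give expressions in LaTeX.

S(n) = 2^{- n - 1} \left(5 \cdot 2^{n} - n - 5\right)

The ratio is (k + 4)/(2*(k + 3)).
Take A(k)=1/2, B(k)=1, C(k)=k + 3.
f must satisfy (1/2)·f(k+1) − (1)·f(k) = k + 3.
d = 1 from the (0,0,1) case.
Solving with deg f ≤ 1: f(k) = -2*(k + 4).
Certificate R = B(k−1)f/C = -2*(k + 4)/(k + 3) gives s_k = (-k - 4)/2**k.
Δs = (k + 3)/(2*2**k), as required.
Σ_(k=1)^n t_k = s_(n+1) − s_(1) = (2**(-n - 1)*(-n - 5)) − (-5/2), i.e. 2**(-n - 1)*(5*2**n - n - 5).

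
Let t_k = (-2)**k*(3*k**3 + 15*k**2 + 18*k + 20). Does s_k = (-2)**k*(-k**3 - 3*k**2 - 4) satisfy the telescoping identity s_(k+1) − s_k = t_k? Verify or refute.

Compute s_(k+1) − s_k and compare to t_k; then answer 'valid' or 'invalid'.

s_(k+1) = 2*(-2)**k*(k**3 + 6*k**2 + 9*k + 8)
s_(k+1) − s_k = (-2)**k*(3*k**3 + 15*k**2 + 18*k + 20)
(s_(k+1) − s_k) − t_k = 0

Valid — Δs_k = t_k.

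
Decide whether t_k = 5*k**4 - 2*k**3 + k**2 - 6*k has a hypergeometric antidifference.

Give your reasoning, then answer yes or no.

The ratio is (5*k**4 + 18*k**3 + 25*k**2 + 10*k - 2)/(k*(5*k**3 - 2*k**2 + k - 6)).
Take A(k)=1, B(k)=1, C(k)=k**4 - 2*k**3/5 + k**2/5 - 6*k/5.
Key eq: (1)·f(k+1) = (1)·f(k) + (k**4 - 2*k**3/5 + k**2/5 - 6*k/5).
d = 5 from the (0,0,4) case.
Coefficient equations give f(k) = k*(k - 1)*(k**3 - 2*k**2 + k - 3)/5.
R(k) = B(k−1)·f(k)/C(k) = (k - 1)*(k**3 - 2*k**2 + k - 3)/(5*k**3 - 2*k**2 + k - 6); s_k = R·t_k = k*(k**4 - 3*k**3 + 3*k**2 - 4*k + 3).
Check: Δs_k = k*(5*k**3 - 2*k**2 + k - 6). ✓

Yes. s_k = k*(k**4 - 3*k**3 + 3*k**2 - 4*k + 3).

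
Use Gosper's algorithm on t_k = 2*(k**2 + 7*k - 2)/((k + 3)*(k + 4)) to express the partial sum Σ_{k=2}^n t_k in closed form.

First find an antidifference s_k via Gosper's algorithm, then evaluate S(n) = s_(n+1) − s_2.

S(n) = 2*(5*n**2 + n - 6)/(5*(n + 4))

t_(k+1)/t_k = (k + 3)*(7*k + (k + 1)**2 + 5)/((k + 5)*(k**2 + 7*k - 2)).
Take A(k)=k + 3, B(k)=k + 5, C(k)=k**2 + 7*k - 2.
Solve (k + 3)·f(k+1) − (k + 4)·f(k) = k**2 + 7*k - 2.
d = 2 from the (1,1,2) case.
A polynomial solution: f(k) = k*(3*k - 5)/3.
Get s_k = R·t_k = 2*k*(3*k - 5)/(3*(k + 3)) with R(k) = B(k−1)f(k)/C(k) = k*(k + 4)*(3*k - 5)/(3*(k**2 + 7*k - 2)).
Δs = 2*(k**2 + 7*k - 2)/(k**2 + 7*k + 12), as required.
Σ_(k=2)^n t_k = s_(n+1) − s_(2) = (2*(3*n**2 + n - 2)/(3*(n + 4))) − (4/15), i.e. 2*(5*n**2 + n - 6)/(5*(n + 4)).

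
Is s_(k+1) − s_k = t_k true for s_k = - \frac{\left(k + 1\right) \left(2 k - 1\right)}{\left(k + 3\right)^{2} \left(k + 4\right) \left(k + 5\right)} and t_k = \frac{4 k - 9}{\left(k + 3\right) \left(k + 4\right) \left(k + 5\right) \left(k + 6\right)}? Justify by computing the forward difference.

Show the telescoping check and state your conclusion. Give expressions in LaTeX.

s_(k+1) = -(k + 2)*(2*k + 1)/((k + 4)**2*(k + 5)*(k + 6))
s_(k+1) − s_k = (4*k**3 + 7*k**2 - 43*k - 42)/(k**6 + 25*k**5 + 257*k**4 + 1391*k**3 + 4182*k**2 + 6624*k + 4320)
(s_(k+1) − s_k) − t_k = 2*(-6*k**2 - 14*k + 33)/(k**6 + 25*k**5 + 257*k**4 + 1391*k**3 + 4182*k**2 + 6624*k + 4320)

Invalid: residual \frac{2 \left(- 6 k^{2} - 14 k + 33\right)}{k^{6} + 25 k^{5} + 257 k^{4} + 1391 k^{3} + 4182 k^{2} + 6624 k + 4320} ≠ 0.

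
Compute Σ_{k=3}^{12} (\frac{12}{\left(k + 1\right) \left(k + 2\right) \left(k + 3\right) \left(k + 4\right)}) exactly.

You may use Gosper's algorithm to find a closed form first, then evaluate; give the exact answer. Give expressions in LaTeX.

Σ = 9/280

Ratio r(k) = (k + 1)/(k + 5).
So A=k + 1 and B=k + 5, with C=1.
Need (k + 1)·f(k+1) − (k + 4)·f(k) = 1.
deg f ≤ 3 (via 1,1,0).
A polynomial solution: f(k) = k*(k**2 + 6*k + 11)/18.
So s_k = (B(k−1)f/C)·t_k = (k*(k + 4)*(k**2 + 6*k + 11)/18)·t_k = 2*k*(k**2 + 6*k + 11)/(3*(k + 1)*(k + 2)*(k + 3)).
Δs = 12/(k**4 + 10*k**3 + 35*k**2 + 50*k + 24), as required.
Evaluate s at k=13 and k=3: 559/840 and 19/30; difference 9/280.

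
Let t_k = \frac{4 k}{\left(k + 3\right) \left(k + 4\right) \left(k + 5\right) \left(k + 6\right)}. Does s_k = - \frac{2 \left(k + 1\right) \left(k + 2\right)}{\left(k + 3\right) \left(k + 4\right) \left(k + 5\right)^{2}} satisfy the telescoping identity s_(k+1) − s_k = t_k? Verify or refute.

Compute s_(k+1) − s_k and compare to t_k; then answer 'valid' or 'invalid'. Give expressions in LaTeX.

Invalid: residual \frac{6 \left(- 3 k^{2} - 17 k - 6\right)}{k^{6} + 29 k^{5} + 347 k^{4} + 2191 k^{3} + 7692 k^{2} + 14220 k + 10800} ≠ 0.

s_(k+1) = -2*(k + 2)*(k + 3)/((k + 4)*(k + 5)*(k + 6)**2)
s_(k+1) − s_k = 2*(k + 2)*((k + 1)*(k + 6)**2 - (k + 3)**2*(k + 5))/((k + 3)*(k + 4)*(k + 5)**2*(k + 6)**2)
(s_(k+1) − s_k) − t_k = 6*(-3*k**2 - 17*k - 6)/(k**6 + 29*k**5 + 347*k**4 + 2191*k**3 + 7692*k**2 + 14220*k + 10800)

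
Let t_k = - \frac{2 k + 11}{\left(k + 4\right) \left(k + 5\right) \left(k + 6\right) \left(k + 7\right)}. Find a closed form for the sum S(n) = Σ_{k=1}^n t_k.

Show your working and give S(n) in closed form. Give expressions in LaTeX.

S(n) = \frac{n \left(- n - 12\right)}{35 \left(n^{2} + 12 n + 35\right)}

The ratio is (k + 4)*(2*k + 13)/((k + 8)*(2*k + 11)).
Factor: A=k + 4; B=k + 8; C=k + 11/2.
Key eq: (k + 4)·f(k+1) = (k + 7)·f(k) + (k + 11/2).
Bound: deg f ≤ 3.
A polynomial solution: f(k) = k*(k + 5)*(k + 10)/48.
Then R = B(k−1)f/C = k*(k + 5)*(k + 7)*(k + 10)/(24*(2*k + 11)), so s_k = R(k)·t_k = k*(-k - 10)/(24*(k**2 + 10*k + 24)).
Verify: (-2*k - 11)/(k**4 + 22*k**3 + 179*k**2 + 638*k + 840) matches t_k.
Telescope: S(n) = s_(n+1) − s_(1) = (-n**2 - 12*n - 11)/(24*(n**2 + 12*n + 35)) − (-11/840) = n*(-n - 12)/(35*(n**2 + 12*n + 35)).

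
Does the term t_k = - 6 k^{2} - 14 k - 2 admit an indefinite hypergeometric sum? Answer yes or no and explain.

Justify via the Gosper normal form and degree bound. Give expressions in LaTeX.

Compute t_(k+1)/t_k: get (3*k**2 + 13*k + 11)/(3*k**2 + 7*k + 1).
A = 1, B = 1, C = k**2 + 7*k/3 + 1/3.
Solve (1)·f(k+1) − (1)·f(k) = k**2 + 7*k/3 + 1/3.
deg f ≤ 3 (via 0,0,2).
Solving with deg f ≤ 3: f(k) = k*(k**2 + 2*k - 2)/3.
R(k) = B(k−1)·f(k)/C(k) = k*(k**2 + 2*k - 2)/(3*k**2 + 7*k + 1); s_k = R·t_k = 2*k*(-k**2 - 2*k + 2).
Verify: -6*k**2 - 14*k - 2 matches t_k.

Yes. s_k = 2 k \left(- k^{2} - 2 k + 2\right).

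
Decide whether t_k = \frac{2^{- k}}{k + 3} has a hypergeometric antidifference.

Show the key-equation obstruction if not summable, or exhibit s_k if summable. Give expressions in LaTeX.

No. Not Gosper-summable.

Ratio r(k) = (k + 3)/(2*(k + 4)).
Normal form (A,B,C) = (k/2 + 3/2, k + 4, 1).
Key eq: (k/2 + 3/2)·f(k+1) = (k + 3)·f(k) + (1).
Bound: deg f ≤ -1.
Negative degree bound (-1): no f exists, t_k not Gosper-summable.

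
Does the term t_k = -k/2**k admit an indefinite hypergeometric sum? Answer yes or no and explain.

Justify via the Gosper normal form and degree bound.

Yes. s_k = 2**(1 - k)*(k + 1).

Compute t_(k+1)/t_k: get (k + 1)/(2*k).
Factor: A=1/2; B=1; C=k.
f must satisfy (1/2)·f(k+1) − (1)·f(k) = k.
Bound: deg f ≤ 1.
Solve for f: f(k) = -2*(k + 1) (degree 1 ≤ 1).
Get s_k = R·t_k = 2**(1 - k)*(k + 1) with R(k) = B(k−1)f(k)/C(k) = -2*(k + 1)/k.
Verify: -k/2**k matches t_k.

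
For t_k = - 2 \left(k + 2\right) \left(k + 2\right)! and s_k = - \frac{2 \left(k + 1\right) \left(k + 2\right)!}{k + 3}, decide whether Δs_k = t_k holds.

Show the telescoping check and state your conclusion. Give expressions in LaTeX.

s_(k+1) = -2*(k + 2)*factorial(k + 3)/(k + 4)
s_(k+1) − s_k = -2*(k**3 + 7*k**2 + 16*k + 14)*factorial(k + 2)/((k + 3)*(k + 4))
(s_(k+1) − s_k) − t_k = 4*(k**2 + 5*k + 5)*factorial(k + 2)/((k + 3)*(k + 4))

Invalid: residual \frac{4 \left(k^{2} + 5 k + 5\right) \left(k + 2\right)!}{\left(k + 3\right) \left(k + 4\right)} ≠ 0.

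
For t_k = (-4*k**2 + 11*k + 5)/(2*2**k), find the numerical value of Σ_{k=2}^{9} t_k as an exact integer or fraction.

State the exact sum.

Σ = -585/512

t_(k+1)/t_k = (4*k**2 - 3*k - 12)/(2*(4*k**2 - 11*k - 5)).
So A=1/2 and B=1, with C=k**2 - 11*k/4 - 5/4.
Set up (1/2)·f(k+1) − (1)·f(k) − (k**2 - 11*k/4 - 5/4) = 0.
From deg A=0, deg B=0, deg C=2: d=2.
Solving with deg f ≤ 2: f(k) = -(4*k**2 - 3*k - 4)/2.
Get s_k = R·t_k = (4*k**2 - 3*k - 4)/2**k with R(k) = B(k−1)f(k)/C(k) = -2*(4*k**2 - 3*k - 4)/(4*k**2 - 11*k - 5).
Δs = (-4*k**2 + 11*k + 5)/(2*2**k), as required.
Sum = s_(10) − s_(2); s_(10) = 183/512, s_(2) = 3/2 ⇒ -585/512.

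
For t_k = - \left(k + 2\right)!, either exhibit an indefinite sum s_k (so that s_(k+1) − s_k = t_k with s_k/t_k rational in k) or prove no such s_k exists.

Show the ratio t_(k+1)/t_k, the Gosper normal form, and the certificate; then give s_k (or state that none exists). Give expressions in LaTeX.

not Gosper-summable; s_k does not exist

Ratio r(k) = k + 3.
So A=k + 3 and B=1, with C=1.
Key eq: (k + 3)·f(k+1) = (1)·f(k) + (1).
deg f ≤ -1 (via 1,0,0).
Bound -1 < 0, so the key equation has no polynomial solution.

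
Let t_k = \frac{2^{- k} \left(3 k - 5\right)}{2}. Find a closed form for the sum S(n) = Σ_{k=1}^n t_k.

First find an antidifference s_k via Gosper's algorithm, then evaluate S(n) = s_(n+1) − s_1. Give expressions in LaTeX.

Ratio r(k) = (3*k - 2)/(2*(3*k - 5)).
Take A(k)=1/2, B(k)=1, C(k)=k - 5/3.
Need (1/2)·f(k+1) − (1)·f(k) = k - 5/3.
deg f ≤ 1 (via 0,0,1).
A polynomial solution: f(k) = -2*(3*k - 2)/3.
Then R = B(k−1)f/C = -2*(3*k - 2)/(3*k - 5), so s_k = R(k)·t_k = (2 - 3*k)/2**k.
Verify: (3*k - 5)/(2*2**k) matches t_k.
s_(n+1) = 2**(-n - 1)*(-3*n - 1) and s_(1) = -1/2, so S(n) = 2**(-n - 1)*(2**n - 3*n - 1).

S(n) = 2^{- n - 1} \left(2^{n} - 3 n - 1\right)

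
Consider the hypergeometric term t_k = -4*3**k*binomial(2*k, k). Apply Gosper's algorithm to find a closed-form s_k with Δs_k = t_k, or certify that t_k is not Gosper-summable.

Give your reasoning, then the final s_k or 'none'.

The ratio is 6*(2*k + 1)/(k + 1).
Take A(k)=12*k + 6, B(k)=k + 1, C(k)=1.
Need (12*k + 6)·f(k+1) − (k)·f(k) = 1.
d = -1 from the (1,1,0) case.
d = -1 < 0 ⇒ no nonzero polynomial f; not summable.

none (Gosper's algorithm certifies no s_k)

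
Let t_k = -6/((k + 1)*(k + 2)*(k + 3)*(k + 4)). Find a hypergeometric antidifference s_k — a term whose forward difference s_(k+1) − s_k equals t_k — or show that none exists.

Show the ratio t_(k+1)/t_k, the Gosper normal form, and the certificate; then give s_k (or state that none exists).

s_k = k*(-k**2 - 6*k - 11)/(3*(k + 1)*(k + 2)*(k + 3))

Ratio r(k) = (k + 1)/(k + 5).
So A=k + 1 and B=k + 5, with C=1.
Need (k + 1)·f(k+1) − (k + 4)·f(k) = 1.
From deg A=1, deg B=1, deg C=0: d=3.
A polynomial solution: f(k) = k*(k**2 + 6*k + 11)/18.
So s_k = (B(k−1)f/C)·t_k = (k*(k + 4)*(k**2 + 6*k + 11)/18)·t_k = k*(-k**2 - 6*k - 11)/(3*(k + 1)*(k + 2)*(k + 3)).
s_(k+1) − s_k = -6/(k**4 + 10*k**3 + 35*k**2 + 50*k + 24) = t_k.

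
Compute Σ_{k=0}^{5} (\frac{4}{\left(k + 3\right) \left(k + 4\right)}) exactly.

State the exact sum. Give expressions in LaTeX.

r(k) = (k + 3)/(k + 5) after simplifying.
Gosper form: A/B · C(k+1)/C(k) with A=k + 3, B=k + 5, C=1.
Key eq: (k + 3)·f(k+1) = (k + 4)·f(k) + (1).
From deg A=1, deg B=1, deg C=0: d=1.
Match coefficients ⇒ f(k) = k/3.
Then R = B(k−1)f/C = k*(k + 4)/3, so s_k = R(k)·t_k = 4*k/(3*(k + 3)).
Check: Δs_k = 4/(k**2 + 7*k + 12). ✓
Sum = s_(6) − s_(0); s_(6) = 8/9, s_(0) = 0 ⇒ 8/9.

Σ = 8/9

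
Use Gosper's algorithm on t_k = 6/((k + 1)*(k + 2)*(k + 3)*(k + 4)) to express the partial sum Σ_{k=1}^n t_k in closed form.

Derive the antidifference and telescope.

Ratio r(k) = (k + 1)/(k + 5).
Factor: A=k + 1; B=k + 5; C=1.
Key eq: (k + 1)·f(k+1) = (k + 4)·f(k) + (1).
Degrees (1,1,0) ⇒ d ≤ 3.
Solving with deg f ≤ 3: f(k) = k*(k**2 + 6*k + 11)/18.
So s_k = (B(k−1)f/C)·t_k = (k*(k + 4)*(k**2 + 6*k + 11)/18)·t_k = k*(k**2 + 6*k + 11)/(3*(k + 1)*(k + 2)*(k + 3)).
Verify: 6/(k**4 + 10*k**3 + 35*k**2 + 50*k + 24) matches t_k.
Telescope: S(n) = s_(n+1) − s_(1) = (n**3 + 9*n**2 + 26*n + 18)/(3*(n**3 + 9*n**2 + 26*n + 24)) − (1/4) = n*(n**2 + 9*n + 26)/(12*(n**3 + 9*n**2 + 26*n + 24)).

S(n) = n*(n**2 + 9*n + 26)/(12*(n**3 + 9*n**2 + 26*n + 24))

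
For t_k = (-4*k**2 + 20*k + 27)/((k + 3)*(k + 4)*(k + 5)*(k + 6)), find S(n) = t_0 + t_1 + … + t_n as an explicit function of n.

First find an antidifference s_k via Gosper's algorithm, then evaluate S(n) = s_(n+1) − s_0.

S(n) = (n**3 + 255*n**2 + 794*n + 540)/(60*(n**3 + 15*n**2 + 74*n + 120))

Compute t_(k+1)/t_k: get (4*k**3 - 79*k - 129)/(4*k**3 + 8*k**2 - 167*k - 189).
A = k + 3, B = k + 7, C = k**2 - 5*k - 27/4.
f must satisfy (k + 3)·f(k+1) − (k + 6)·f(k) = k**2 - 5*k - 27/4.
From deg A=1, deg B=1, deg C=2: d=3.
Solving with deg f ≤ 3: f(k) = -k*(k**2 + 252*k + 287)/240.
Certificate R = B(k−1)f/C = -k*(k + 6)*(k**2 + 252*k + 287)/(60*(4*k**2 - 20*k - 27)) gives s_k = k*(k**2 + 252*k + 287)/(60*(k + 3)*(k + 4)*(k + 5)).
Verify: (-4*k**2 + 20*k + 27)/(k**4 + 18*k**3 + 119*k**2 + 342*k + 360) matches t_k.
Telescope: S(n) = s_(n+1) − s_(0) = (n**3 + 255*n**2 + 794*n + 540)/(60*(n**3 + 15*n**2 + 74*n + 120)) − (0) = (n**3 + 255*n**2 + 794*n + 540)/(60*(n**3 + 15*n**2 + 74*n + 120)).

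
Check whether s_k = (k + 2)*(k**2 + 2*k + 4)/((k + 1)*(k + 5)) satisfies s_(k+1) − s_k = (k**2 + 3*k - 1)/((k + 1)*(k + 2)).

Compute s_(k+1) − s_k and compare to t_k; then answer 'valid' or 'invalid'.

s_(k+1) = (k + 3)*(2*k + (k + 1)**2 + 6)/((k + 2)*(k + 6))
s_(k+1) − s_k = (k**4 + 14*k**3 + 50*k**2 + 61*k + 9)/(k**4 + 14*k**3 + 65*k**2 + 112*k + 60)
(s_(k+1) − s_k) − t_k = 3*(-4*k**2 - 6*k + 13)/(k**4 + 14*k**3 + 65*k**2 + 112*k + 60)

Invalid: residual 3*(-4*k**2 - 6*k + 13)/(k**4 + 14*k**3 + 65*k**2 + 112*k + 60) ≠ 0.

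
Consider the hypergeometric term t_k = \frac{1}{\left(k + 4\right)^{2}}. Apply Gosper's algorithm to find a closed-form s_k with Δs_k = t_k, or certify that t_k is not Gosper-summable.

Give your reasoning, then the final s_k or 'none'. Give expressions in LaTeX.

Compute t_(k+1)/t_k: get (k + 4)**2/(k + 5)**2.
Factor: A=k**2 + 8*k + 16; B=k**2 + 10*k + 25; C=1.
Set up (k**2 + 8*k + 16)·f(k+1) − (k**2 + 8*k + 16)·f(k) − (1) = 0.
From deg A=2, deg B=2, deg C=0: d=0.
Write f(k) = c0. Then LHS − RHS = -1, requiring -1 = 0: contradictory. No certificate.

none (Gosper's algorithm certifies no s_k)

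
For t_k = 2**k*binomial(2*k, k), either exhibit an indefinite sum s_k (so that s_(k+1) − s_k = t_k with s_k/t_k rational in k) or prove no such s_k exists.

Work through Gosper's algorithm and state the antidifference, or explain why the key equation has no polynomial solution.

no hypergeometric antidifference exists

r(k) = 4*(2*k + 1)/(k + 1) after simplifying.
A = 8*k + 4, B = k + 1, C = 1.
f must satisfy (8*k + 4)·f(k+1) − (k)·f(k) = 1.
Degrees (1,1,0) ⇒ d ≤ -1.
deg f ≤ -1 is impossible — no certificate.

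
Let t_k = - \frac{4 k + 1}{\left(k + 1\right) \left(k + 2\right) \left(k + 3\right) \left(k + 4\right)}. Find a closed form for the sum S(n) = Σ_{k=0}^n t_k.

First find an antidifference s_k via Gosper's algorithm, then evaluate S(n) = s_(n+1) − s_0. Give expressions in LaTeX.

S(n) = \frac{- n^{3} - 9 n^{2} - 14 n - 6}{6 \left(n^{3} + 9 n^{2} + 26 n + 24\right)}

Step 1: r(k) = (k + 1)*(4*k + 5)/((k + 5)*(4*k + 1)).
Take A(k)=k + 1, B(k)=k + 5, C(k)=k + 1/4.
Solve (k + 1)·f(k+1) − (k + 4)·f(k) = k + 1/4.
d = 3 from the (1,1,1) case.
Coefficient equations give f(k) = k*(k**2 + 6*k - 1)/24.
Certificate R = B(k−1)f/C = k*(k + 4)*(k**2 + 6*k - 1)/(6*(4*k + 1)) gives s_k = k*(-k**2 - 6*k + 1)/(6*(k + 1)*(k + 2)*(k + 3)).
Δs = (-4*k - 1)/(k**4 + 10*k**3 + 35*k**2 + 50*k + 24), as required.
s_(n+1) = (-n**3 - 9*n**2 - 14*n - 6)/(6*(n**3 + 9*n**2 + 26*n + 24)) and s_(0) = 0, so S(n) = (-n**3 - 9*n**2 - 14*n - 6)/(6*(n**3 + 9*n**2 + 26*n + 24)).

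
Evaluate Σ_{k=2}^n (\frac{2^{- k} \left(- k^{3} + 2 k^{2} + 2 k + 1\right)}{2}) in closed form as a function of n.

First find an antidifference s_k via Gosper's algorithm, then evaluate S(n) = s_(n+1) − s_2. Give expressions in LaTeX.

r(k) = (k**3 + k**2 - 3*k - 4)/(2*(k**3 - 2*k**2 - 2*k - 1)) after simplifying.
Gosper form: A/B · C(k+1)/C(k) with A=1/2, B=1, C=k**3 - 2*k**2 - 2*k - 1.
Need (1/2)·f(k+1) − (1)·f(k) = k**3 - 2*k**2 - 2*k - 1.
d = 3 from the (0,0,3) case.
Match coefficients ⇒ f(k) = -2*(k**3 + k**2 + 3*k + 4).
Certificate R = B(k−1)f/C = -2*(k**3 + k**2 + 3*k + 4)/(k**3 - 2*k**2 - 2*k - 1) gives s_k = (k**3 + k**2 + 3*k + 4)/2**k.
Check: Δs_k = (-k**3 + 2*k**2 + 2*k + 1)/(2*2**k). ✓
Telescope: S(n) = s_(n+1) − s_(2) = 2**(-n - 1)*(n**3 + 4*n**2 + 8*n + 9) − (11/2) = 2**(-n - 1)*(-11*2**n + n**3 + 4*n**2 + 8*n + 9).

S(n) = 2^{- n - 1} \left(- 11 \cdot 2^{n} + n^{3} + 4 n^{2} + 8 n + 9\right)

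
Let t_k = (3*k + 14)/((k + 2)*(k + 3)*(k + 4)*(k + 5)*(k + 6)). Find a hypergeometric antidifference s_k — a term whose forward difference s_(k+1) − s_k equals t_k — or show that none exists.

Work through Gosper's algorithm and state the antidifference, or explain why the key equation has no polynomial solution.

r(k) = (k + 2)*(3*k + 17)/((k + 7)*(3*k + 14)) after simplifying.
Gosper form: A/B · C(k+1)/C(k) with A=k + 2, B=k + 7, C=k + 14/3.
f must satisfy (k + 2)·f(k+1) − (k + 6)·f(k) = k + 14/3.
Degrees (1,1,1) ⇒ d ≤ 4.
Solve for f: f(k) = k*(k + 4)*(k**2 + 10*k + 31)/90 (degree 4 ≤ 4).
Then R = B(k−1)f/C = k*(k + 4)*(k + 6)*(k**2 + 10*k + 31)/(30*(3*k + 14)), so s_k = R(k)·t_k = k*(k**2 + 10*k + 31)/(30*(k**3 + 10*k**2 + 31*k + 30)).
Δs = (3*k + 14)/(k**5 + 20*k**4 + 155*k**3 + 580*k**2 + 1044*k + 720), as required.

s_k = k*(k**2 + 10*k + 31)/(30*(k**3 + 10*k**2 + 31*k + 30))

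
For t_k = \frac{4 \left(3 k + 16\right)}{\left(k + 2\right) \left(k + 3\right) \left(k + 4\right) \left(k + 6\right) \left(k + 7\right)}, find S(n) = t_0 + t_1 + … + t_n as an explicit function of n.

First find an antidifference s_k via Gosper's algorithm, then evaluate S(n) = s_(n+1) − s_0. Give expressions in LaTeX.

S(n) = \frac{n^{3} + 14 n^{2} + 61 n + 48}{9 \left(n^{3} + 14 n^{2} + 61 n + 84\right)}

Compute t_(k+1)/t_k: get (k + 2)*(k + 6)*(3*k + 19)/((k + 5)*(k + 8)*(3*k + 16)).
Factor: A=k + 2; B=k + 8; C=k**2 + 31*k/3 + 80/3.
Solve (k + 2)·f(k+1) − (k + 7)·f(k) = k**2 + 31*k/3 + 80/3.
deg f ≤ 5 (via 1,1,2).
Solve for f: f(k) = k*(k + 4)*(k + 5)*(k**2 + 11*k + 36)/108 (degree 5 ≤ 5).
Then R = B(k−1)f/C = k*(k + 4)*(k + 7)*(k**2 + 11*k + 36)/(36*(3*k + 16)), so s_k = R(k)·t_k = k*(k**2 + 11*k + 36)/(9*(k**3 + 11*k**2 + 36*k + 36)).
Verify: 4*(3*k + 16)/(k**5 + 22*k**4 + 185*k**3 + 740*k**2 + 1404*k + 1008) matches t_k.
s_(n+1) = (n**3 + 14*n**2 + 61*n + 48)/(9*(n**3 + 14*n**2 + 61*n + 84)) and s_(0) = 0, so S(n) = (n**3 + 14*n**2 + 61*n + 48)/(9*(n**3 + 14*n**2 + 61*n + 84)).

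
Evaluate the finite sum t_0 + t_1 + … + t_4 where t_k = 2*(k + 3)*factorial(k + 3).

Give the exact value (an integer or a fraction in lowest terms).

Ratio r(k) = (k + 4)**2/(k + 3).
So A=k + 4 and B=1, with C=k + 3.
Set up (k + 4)·f(k+1) − (1)·f(k) − (k + 3) = 0.
From deg A=1, deg B=0, deg C=1: d=0.
Coefficient equations give f(k) = 1.
Get s_k = R·t_k = 2*factorial(k + 3) with R(k) = B(k−1)f(k)/C(k) = 1/(k + 3).
Δs = 2*(k + 3)*factorial(k + 3), as required.
Evaluate s at k=5 and k=0: 80640 and 12; difference 80628.

Σ = 80628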